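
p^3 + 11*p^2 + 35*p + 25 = (p + 1)*(p + 5)^2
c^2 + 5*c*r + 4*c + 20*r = (c + 4)*(c + 5*r)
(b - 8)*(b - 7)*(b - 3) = b^3 - 18*b^2 + 101*b - 168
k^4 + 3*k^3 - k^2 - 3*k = k*(k - 1)*(k + 1)*(k + 3)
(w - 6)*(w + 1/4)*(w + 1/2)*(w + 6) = w^4 + 3*w^3/4 - 287*w^2/8 - 27*w - 9/2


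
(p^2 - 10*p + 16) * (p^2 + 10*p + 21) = p^4 - 63*p^2 - 50*p + 336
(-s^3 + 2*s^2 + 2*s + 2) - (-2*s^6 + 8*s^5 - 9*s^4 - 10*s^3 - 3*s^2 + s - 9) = 2*s^6 - 8*s^5 + 9*s^4 + 9*s^3 + 5*s^2 + s + 11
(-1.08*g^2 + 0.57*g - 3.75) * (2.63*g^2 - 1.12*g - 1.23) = -2.8404*g^4 + 2.7087*g^3 - 9.1725*g^2 + 3.4989*g + 4.6125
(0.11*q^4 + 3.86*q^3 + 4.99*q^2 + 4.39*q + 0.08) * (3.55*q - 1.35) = 0.3905*q^5 + 13.5545*q^4 + 12.5035*q^3 + 8.848*q^2 - 5.6425*q - 0.108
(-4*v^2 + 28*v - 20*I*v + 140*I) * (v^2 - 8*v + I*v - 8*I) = -4*v^4 + 60*v^3 - 24*I*v^3 - 204*v^2 + 360*I*v^2 - 300*v - 1344*I*v + 1120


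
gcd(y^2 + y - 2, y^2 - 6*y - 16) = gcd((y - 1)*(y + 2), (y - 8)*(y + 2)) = y + 2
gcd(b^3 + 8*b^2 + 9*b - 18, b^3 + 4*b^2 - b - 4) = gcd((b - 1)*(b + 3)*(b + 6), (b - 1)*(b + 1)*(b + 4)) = b - 1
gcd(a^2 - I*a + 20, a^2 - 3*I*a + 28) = a + 4*I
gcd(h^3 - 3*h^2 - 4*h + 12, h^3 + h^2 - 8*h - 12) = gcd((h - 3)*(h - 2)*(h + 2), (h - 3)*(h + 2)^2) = h^2 - h - 6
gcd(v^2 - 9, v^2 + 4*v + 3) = v + 3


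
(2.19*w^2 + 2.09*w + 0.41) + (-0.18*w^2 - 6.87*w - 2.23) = 2.01*w^2 - 4.78*w - 1.82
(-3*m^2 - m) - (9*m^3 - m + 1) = -9*m^3 - 3*m^2 - 1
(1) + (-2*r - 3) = -2*r - 2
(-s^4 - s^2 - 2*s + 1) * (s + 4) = -s^5 - 4*s^4 - s^3 - 6*s^2 - 7*s + 4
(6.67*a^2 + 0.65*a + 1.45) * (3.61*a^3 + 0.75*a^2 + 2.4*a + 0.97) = 24.0787*a^5 + 7.349*a^4 + 21.73*a^3 + 9.1174*a^2 + 4.1105*a + 1.4065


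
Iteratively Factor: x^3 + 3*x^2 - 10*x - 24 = (x + 4)*(x^2 - x - 6) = (x + 2)*(x + 4)*(x - 3)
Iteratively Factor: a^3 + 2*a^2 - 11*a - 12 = (a - 3)*(a^2 + 5*a + 4) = (a - 3)*(a + 1)*(a + 4)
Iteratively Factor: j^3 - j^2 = (j)*(j^2 - j) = j*(j - 1)*(j)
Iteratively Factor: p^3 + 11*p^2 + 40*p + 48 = (p + 4)*(p^2 + 7*p + 12) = (p + 3)*(p + 4)*(p + 4)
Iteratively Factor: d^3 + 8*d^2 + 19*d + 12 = (d + 4)*(d^2 + 4*d + 3) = (d + 3)*(d + 4)*(d + 1)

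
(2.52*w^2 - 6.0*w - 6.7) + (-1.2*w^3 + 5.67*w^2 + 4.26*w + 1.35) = -1.2*w^3 + 8.19*w^2 - 1.74*w - 5.35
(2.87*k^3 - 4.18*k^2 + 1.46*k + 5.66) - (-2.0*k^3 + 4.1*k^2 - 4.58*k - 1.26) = 4.87*k^3 - 8.28*k^2 + 6.04*k + 6.92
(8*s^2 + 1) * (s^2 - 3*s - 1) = 8*s^4 - 24*s^3 - 7*s^2 - 3*s - 1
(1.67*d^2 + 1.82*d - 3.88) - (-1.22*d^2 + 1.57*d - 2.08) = 2.89*d^2 + 0.25*d - 1.8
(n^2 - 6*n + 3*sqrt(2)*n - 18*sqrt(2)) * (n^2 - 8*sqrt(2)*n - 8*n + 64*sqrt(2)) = n^4 - 14*n^3 - 5*sqrt(2)*n^3 + 70*sqrt(2)*n^2 - 240*sqrt(2)*n + 672*n - 2304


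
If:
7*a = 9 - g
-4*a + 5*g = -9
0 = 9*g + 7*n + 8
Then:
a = 18/13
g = -9/13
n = -23/91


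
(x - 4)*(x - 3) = x^2 - 7*x + 12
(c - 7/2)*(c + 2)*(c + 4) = c^3 + 5*c^2/2 - 13*c - 28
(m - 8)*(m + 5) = m^2 - 3*m - 40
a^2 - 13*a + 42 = (a - 7)*(a - 6)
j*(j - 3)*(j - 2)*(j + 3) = j^4 - 2*j^3 - 9*j^2 + 18*j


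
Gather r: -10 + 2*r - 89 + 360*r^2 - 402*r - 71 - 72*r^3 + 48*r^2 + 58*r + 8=-72*r^3 + 408*r^2 - 342*r - 162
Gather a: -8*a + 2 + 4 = 6 - 8*a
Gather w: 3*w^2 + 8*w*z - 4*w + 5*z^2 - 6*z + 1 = 3*w^2 + w*(8*z - 4) + 5*z^2 - 6*z + 1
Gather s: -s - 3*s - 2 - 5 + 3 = -4*s - 4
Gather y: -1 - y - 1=-y - 2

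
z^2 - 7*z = z*(z - 7)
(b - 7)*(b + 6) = b^2 - b - 42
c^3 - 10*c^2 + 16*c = c*(c - 8)*(c - 2)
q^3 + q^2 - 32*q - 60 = (q - 6)*(q + 2)*(q + 5)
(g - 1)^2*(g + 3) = g^3 + g^2 - 5*g + 3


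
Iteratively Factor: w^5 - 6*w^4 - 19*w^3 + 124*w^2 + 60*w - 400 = (w + 4)*(w^4 - 10*w^3 + 21*w^2 + 40*w - 100) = (w - 5)*(w + 4)*(w^3 - 5*w^2 - 4*w + 20) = (w - 5)^2*(w + 4)*(w^2 - 4) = (w - 5)^2*(w - 2)*(w + 4)*(w + 2)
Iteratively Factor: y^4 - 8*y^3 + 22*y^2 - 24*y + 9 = (y - 3)*(y^3 - 5*y^2 + 7*y - 3) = (y - 3)*(y - 1)*(y^2 - 4*y + 3) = (y - 3)^2*(y - 1)*(y - 1)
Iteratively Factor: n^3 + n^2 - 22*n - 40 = (n + 4)*(n^2 - 3*n - 10) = (n - 5)*(n + 4)*(n + 2)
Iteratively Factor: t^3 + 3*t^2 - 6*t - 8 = (t + 1)*(t^2 + 2*t - 8) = (t + 1)*(t + 4)*(t - 2)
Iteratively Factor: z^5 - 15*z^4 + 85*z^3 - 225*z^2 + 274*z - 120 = (z - 5)*(z^4 - 10*z^3 + 35*z^2 - 50*z + 24) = (z - 5)*(z - 4)*(z^3 - 6*z^2 + 11*z - 6) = (z - 5)*(z - 4)*(z - 2)*(z^2 - 4*z + 3) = (z - 5)*(z - 4)*(z - 3)*(z - 2)*(z - 1)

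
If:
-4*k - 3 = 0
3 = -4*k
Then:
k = -3/4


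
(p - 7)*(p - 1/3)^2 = p^3 - 23*p^2/3 + 43*p/9 - 7/9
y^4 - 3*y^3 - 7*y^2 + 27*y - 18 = (y - 3)*(y - 2)*(y - 1)*(y + 3)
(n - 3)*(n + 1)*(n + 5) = n^3 + 3*n^2 - 13*n - 15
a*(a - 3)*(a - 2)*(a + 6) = a^4 + a^3 - 24*a^2 + 36*a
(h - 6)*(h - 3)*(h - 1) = h^3 - 10*h^2 + 27*h - 18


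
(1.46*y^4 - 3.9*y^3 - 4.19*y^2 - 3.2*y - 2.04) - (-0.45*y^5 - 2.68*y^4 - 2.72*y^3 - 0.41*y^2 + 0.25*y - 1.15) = 0.45*y^5 + 4.14*y^4 - 1.18*y^3 - 3.78*y^2 - 3.45*y - 0.89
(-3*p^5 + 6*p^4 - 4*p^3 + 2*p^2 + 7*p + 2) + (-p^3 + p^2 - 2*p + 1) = -3*p^5 + 6*p^4 - 5*p^3 + 3*p^2 + 5*p + 3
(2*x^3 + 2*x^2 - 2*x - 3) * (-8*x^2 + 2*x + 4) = -16*x^5 - 12*x^4 + 28*x^3 + 28*x^2 - 14*x - 12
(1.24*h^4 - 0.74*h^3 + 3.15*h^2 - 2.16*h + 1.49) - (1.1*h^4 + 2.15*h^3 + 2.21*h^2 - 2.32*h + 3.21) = 0.14*h^4 - 2.89*h^3 + 0.94*h^2 + 0.16*h - 1.72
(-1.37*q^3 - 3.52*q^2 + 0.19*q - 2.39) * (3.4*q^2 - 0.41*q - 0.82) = -4.658*q^5 - 11.4063*q^4 + 3.2126*q^3 - 5.3175*q^2 + 0.8241*q + 1.9598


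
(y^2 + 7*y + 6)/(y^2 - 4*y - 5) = (y + 6)/(y - 5)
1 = 1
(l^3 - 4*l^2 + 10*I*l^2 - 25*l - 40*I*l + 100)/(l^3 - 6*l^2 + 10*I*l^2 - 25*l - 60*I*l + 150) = (l - 4)/(l - 6)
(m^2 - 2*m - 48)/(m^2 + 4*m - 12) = (m - 8)/(m - 2)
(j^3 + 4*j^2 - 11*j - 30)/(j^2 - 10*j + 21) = (j^2 + 7*j + 10)/(j - 7)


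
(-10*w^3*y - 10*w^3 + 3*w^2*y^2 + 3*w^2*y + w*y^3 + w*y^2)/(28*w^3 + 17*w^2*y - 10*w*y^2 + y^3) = w*(-10*w^2*y - 10*w^2 + 3*w*y^2 + 3*w*y + y^3 + y^2)/(28*w^3 + 17*w^2*y - 10*w*y^2 + y^3)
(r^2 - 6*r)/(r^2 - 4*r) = (r - 6)/(r - 4)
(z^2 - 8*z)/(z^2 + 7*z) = (z - 8)/(z + 7)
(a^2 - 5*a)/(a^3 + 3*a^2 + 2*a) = (a - 5)/(a^2 + 3*a + 2)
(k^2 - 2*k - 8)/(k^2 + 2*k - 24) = (k + 2)/(k + 6)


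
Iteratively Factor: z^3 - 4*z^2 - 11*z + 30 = (z - 2)*(z^2 - 2*z - 15) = (z - 5)*(z - 2)*(z + 3)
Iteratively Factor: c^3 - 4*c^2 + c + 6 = (c + 1)*(c^2 - 5*c + 6) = (c - 2)*(c + 1)*(c - 3)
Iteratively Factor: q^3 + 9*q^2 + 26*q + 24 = (q + 2)*(q^2 + 7*q + 12) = (q + 2)*(q + 3)*(q + 4)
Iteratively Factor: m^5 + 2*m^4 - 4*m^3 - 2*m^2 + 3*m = (m - 1)*(m^4 + 3*m^3 - m^2 - 3*m) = (m - 1)*(m + 3)*(m^3 - m) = m*(m - 1)*(m + 3)*(m^2 - 1) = m*(m - 1)^2*(m + 3)*(m + 1)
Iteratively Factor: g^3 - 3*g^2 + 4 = (g - 2)*(g^2 - g - 2) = (g - 2)*(g + 1)*(g - 2)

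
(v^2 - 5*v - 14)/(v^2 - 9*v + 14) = (v + 2)/(v - 2)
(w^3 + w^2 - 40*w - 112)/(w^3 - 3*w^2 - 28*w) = (w + 4)/w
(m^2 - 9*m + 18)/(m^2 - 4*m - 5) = (-m^2 + 9*m - 18)/(-m^2 + 4*m + 5)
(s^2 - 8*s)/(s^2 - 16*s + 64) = s/(s - 8)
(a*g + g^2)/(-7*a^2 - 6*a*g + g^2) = -g/(7*a - g)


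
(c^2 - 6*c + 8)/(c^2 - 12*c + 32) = (c - 2)/(c - 8)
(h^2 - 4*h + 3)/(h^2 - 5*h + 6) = (h - 1)/(h - 2)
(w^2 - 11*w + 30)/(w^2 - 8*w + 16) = (w^2 - 11*w + 30)/(w^2 - 8*w + 16)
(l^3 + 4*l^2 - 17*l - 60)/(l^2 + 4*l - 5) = (l^2 - l - 12)/(l - 1)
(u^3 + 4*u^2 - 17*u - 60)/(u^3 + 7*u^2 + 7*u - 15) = (u - 4)/(u - 1)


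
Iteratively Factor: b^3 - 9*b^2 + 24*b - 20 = (b - 2)*(b^2 - 7*b + 10) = (b - 2)^2*(b - 5)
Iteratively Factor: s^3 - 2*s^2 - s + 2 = (s + 1)*(s^2 - 3*s + 2) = (s - 2)*(s + 1)*(s - 1)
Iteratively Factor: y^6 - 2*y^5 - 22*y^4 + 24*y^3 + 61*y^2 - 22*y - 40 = (y + 1)*(y^5 - 3*y^4 - 19*y^3 + 43*y^2 + 18*y - 40) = (y - 1)*(y + 1)*(y^4 - 2*y^3 - 21*y^2 + 22*y + 40) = (y - 1)*(y + 1)^2*(y^3 - 3*y^2 - 18*y + 40) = (y - 1)*(y + 1)^2*(y + 4)*(y^2 - 7*y + 10) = (y - 5)*(y - 1)*(y + 1)^2*(y + 4)*(y - 2)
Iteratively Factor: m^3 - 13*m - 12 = (m - 4)*(m^2 + 4*m + 3) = (m - 4)*(m + 1)*(m + 3)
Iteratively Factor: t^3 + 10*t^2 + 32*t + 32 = (t + 4)*(t^2 + 6*t + 8) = (t + 2)*(t + 4)*(t + 4)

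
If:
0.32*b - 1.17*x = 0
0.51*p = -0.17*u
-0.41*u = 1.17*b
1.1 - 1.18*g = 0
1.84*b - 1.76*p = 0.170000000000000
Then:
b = 1.02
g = 0.93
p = 0.98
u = -2.92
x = 0.28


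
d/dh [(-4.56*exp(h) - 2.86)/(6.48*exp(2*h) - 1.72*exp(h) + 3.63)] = (29.5488*exp(2*h) + 37.0656*exp(h) - 21.472)*exp(h)/(41.9904*exp(4*h) - 22.2912*exp(3*h) + 50.0032*exp(2*h) - 12.4872*exp(h) + 13.1769)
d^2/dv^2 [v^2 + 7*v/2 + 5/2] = 2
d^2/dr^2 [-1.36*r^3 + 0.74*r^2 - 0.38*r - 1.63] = 1.48 - 8.16*r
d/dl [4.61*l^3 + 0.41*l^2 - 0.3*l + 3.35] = 13.83*l^2 + 0.82*l - 0.3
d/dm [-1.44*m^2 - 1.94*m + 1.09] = -2.88*m - 1.94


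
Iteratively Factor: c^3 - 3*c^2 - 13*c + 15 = (c + 3)*(c^2 - 6*c + 5) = (c - 5)*(c + 3)*(c - 1)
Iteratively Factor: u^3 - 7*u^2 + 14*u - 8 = (u - 1)*(u^2 - 6*u + 8) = (u - 2)*(u - 1)*(u - 4)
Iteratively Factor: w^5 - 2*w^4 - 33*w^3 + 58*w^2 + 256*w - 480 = (w - 2)*(w^4 - 33*w^2 - 8*w + 240) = (w - 2)*(w + 4)*(w^3 - 4*w^2 - 17*w + 60) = (w - 5)*(w - 2)*(w + 4)*(w^2 + w - 12) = (w - 5)*(w - 2)*(w + 4)^2*(w - 3)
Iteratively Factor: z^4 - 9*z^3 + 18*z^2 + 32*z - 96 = (z - 4)*(z^3 - 5*z^2 - 2*z + 24) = (z - 4)*(z - 3)*(z^2 - 2*z - 8) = (z - 4)^2*(z - 3)*(z + 2)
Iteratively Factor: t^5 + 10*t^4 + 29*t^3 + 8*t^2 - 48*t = (t + 4)*(t^4 + 6*t^3 + 5*t^2 - 12*t) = (t + 4)^2*(t^3 + 2*t^2 - 3*t) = t*(t + 4)^2*(t^2 + 2*t - 3) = t*(t - 1)*(t + 4)^2*(t + 3)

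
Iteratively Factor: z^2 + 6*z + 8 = (z + 4)*(z + 2)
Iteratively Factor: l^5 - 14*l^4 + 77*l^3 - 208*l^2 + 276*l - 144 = (l - 3)*(l^4 - 11*l^3 + 44*l^2 - 76*l + 48) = (l - 3)*(l - 2)*(l^3 - 9*l^2 + 26*l - 24) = (l - 3)*(l - 2)^2*(l^2 - 7*l + 12) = (l - 4)*(l - 3)*(l - 2)^2*(l - 3)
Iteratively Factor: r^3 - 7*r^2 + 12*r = (r)*(r^2 - 7*r + 12) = r*(r - 4)*(r - 3)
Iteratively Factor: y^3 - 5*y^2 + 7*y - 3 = (y - 1)*(y^2 - 4*y + 3) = (y - 1)^2*(y - 3)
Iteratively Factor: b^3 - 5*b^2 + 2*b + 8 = (b - 4)*(b^2 - b - 2) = (b - 4)*(b + 1)*(b - 2)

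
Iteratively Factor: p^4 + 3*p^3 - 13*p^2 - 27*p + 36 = (p - 3)*(p^3 + 6*p^2 + 5*p - 12) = (p - 3)*(p - 1)*(p^2 + 7*p + 12) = (p - 3)*(p - 1)*(p + 4)*(p + 3)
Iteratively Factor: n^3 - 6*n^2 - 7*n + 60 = (n + 3)*(n^2 - 9*n + 20) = (n - 5)*(n + 3)*(n - 4)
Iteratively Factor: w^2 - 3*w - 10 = (w - 5)*(w + 2)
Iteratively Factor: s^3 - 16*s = (s)*(s^2 - 16) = s*(s + 4)*(s - 4)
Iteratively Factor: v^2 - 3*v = (v - 3)*(v)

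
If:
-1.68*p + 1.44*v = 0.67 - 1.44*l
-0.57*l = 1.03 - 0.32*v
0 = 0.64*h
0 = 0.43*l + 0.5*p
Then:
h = 0.00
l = -0.73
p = 0.63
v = 1.92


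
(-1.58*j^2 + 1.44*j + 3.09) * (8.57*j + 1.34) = -13.5406*j^3 + 10.2236*j^2 + 28.4109*j + 4.1406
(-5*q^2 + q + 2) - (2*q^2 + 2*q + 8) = -7*q^2 - q - 6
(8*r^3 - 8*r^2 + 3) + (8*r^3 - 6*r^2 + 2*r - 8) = 16*r^3 - 14*r^2 + 2*r - 5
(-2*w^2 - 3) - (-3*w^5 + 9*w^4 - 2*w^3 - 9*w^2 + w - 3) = 3*w^5 - 9*w^4 + 2*w^3 + 7*w^2 - w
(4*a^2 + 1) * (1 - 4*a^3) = -16*a^5 - 4*a^3 + 4*a^2 + 1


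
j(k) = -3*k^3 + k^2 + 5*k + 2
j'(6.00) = -307.00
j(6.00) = -580.00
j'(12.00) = -1267.00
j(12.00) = -4978.00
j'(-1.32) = -13.32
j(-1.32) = 4.04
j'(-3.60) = -118.84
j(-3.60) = 136.93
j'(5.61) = -267.03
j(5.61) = -468.15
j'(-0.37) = 3.03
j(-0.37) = 0.44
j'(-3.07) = -85.96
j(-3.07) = 82.88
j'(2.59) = -50.19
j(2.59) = -30.46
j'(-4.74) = -206.69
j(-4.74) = 320.26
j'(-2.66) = -64.00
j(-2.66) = 52.24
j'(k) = -9*k^2 + 2*k + 5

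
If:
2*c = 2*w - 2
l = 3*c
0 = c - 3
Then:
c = 3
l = 9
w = 4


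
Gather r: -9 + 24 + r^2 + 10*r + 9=r^2 + 10*r + 24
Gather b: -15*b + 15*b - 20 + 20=0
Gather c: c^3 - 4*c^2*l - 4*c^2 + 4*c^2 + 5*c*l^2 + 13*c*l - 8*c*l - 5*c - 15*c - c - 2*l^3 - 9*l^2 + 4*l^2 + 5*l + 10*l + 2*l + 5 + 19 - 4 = c^3 - 4*c^2*l + c*(5*l^2 + 5*l - 21) - 2*l^3 - 5*l^2 + 17*l + 20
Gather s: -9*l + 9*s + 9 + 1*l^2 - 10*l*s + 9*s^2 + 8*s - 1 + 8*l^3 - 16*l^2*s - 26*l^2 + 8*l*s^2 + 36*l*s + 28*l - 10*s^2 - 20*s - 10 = 8*l^3 - 25*l^2 + 19*l + s^2*(8*l - 1) + s*(-16*l^2 + 26*l - 3) - 2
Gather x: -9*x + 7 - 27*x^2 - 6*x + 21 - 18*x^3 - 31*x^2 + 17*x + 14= -18*x^3 - 58*x^2 + 2*x + 42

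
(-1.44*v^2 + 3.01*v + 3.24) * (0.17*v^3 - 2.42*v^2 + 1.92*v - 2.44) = -0.2448*v^5 + 3.9965*v^4 - 9.4982*v^3 + 1.452*v^2 - 1.1236*v - 7.9056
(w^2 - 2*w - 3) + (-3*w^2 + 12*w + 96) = -2*w^2 + 10*w + 93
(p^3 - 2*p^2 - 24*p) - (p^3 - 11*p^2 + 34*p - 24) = 9*p^2 - 58*p + 24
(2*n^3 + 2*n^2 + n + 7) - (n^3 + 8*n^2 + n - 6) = n^3 - 6*n^2 + 13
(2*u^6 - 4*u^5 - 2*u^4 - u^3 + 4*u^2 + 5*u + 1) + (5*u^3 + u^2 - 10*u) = 2*u^6 - 4*u^5 - 2*u^4 + 4*u^3 + 5*u^2 - 5*u + 1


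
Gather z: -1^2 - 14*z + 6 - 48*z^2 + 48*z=-48*z^2 + 34*z + 5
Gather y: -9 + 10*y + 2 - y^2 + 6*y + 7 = -y^2 + 16*y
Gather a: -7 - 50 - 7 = -64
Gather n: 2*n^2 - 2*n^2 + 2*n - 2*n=0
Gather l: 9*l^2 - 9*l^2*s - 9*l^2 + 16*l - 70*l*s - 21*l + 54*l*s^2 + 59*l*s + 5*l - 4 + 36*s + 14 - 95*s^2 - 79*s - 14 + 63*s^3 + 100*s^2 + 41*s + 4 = -9*l^2*s + l*(54*s^2 - 11*s) + 63*s^3 + 5*s^2 - 2*s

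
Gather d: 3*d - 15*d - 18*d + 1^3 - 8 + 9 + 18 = 20 - 30*d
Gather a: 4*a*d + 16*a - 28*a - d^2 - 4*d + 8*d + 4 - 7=a*(4*d - 12) - d^2 + 4*d - 3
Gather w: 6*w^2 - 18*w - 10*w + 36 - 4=6*w^2 - 28*w + 32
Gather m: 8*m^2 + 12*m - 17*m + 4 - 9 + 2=8*m^2 - 5*m - 3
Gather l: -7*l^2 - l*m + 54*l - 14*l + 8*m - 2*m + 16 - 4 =-7*l^2 + l*(40 - m) + 6*m + 12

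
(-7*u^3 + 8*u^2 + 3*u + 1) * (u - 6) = -7*u^4 + 50*u^3 - 45*u^2 - 17*u - 6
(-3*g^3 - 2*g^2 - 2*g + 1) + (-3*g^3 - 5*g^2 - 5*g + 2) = -6*g^3 - 7*g^2 - 7*g + 3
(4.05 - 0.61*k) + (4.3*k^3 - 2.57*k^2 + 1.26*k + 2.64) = 4.3*k^3 - 2.57*k^2 + 0.65*k + 6.69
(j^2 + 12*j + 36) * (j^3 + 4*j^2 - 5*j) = j^5 + 16*j^4 + 79*j^3 + 84*j^2 - 180*j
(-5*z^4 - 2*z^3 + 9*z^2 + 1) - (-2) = -5*z^4 - 2*z^3 + 9*z^2 + 3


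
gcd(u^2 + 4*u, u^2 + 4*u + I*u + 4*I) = u + 4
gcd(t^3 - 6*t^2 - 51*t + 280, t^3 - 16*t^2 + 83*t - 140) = t - 5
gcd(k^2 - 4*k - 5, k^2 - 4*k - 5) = k^2 - 4*k - 5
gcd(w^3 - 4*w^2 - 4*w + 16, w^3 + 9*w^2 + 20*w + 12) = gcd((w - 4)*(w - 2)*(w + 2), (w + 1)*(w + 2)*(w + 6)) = w + 2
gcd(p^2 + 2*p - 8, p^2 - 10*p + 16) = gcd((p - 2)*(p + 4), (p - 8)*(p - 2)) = p - 2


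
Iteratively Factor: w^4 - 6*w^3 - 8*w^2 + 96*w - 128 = (w + 4)*(w^3 - 10*w^2 + 32*w - 32) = (w - 4)*(w + 4)*(w^2 - 6*w + 8) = (w - 4)*(w - 2)*(w + 4)*(w - 4)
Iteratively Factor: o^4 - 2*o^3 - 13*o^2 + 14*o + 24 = (o + 1)*(o^3 - 3*o^2 - 10*o + 24) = (o - 4)*(o + 1)*(o^2 + o - 6) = (o - 4)*(o + 1)*(o + 3)*(o - 2)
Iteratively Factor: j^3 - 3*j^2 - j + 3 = (j - 1)*(j^2 - 2*j - 3) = (j - 1)*(j + 1)*(j - 3)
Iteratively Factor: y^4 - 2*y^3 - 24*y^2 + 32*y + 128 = (y + 2)*(y^3 - 4*y^2 - 16*y + 64) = (y - 4)*(y + 2)*(y^2 - 16) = (y - 4)*(y + 2)*(y + 4)*(y - 4)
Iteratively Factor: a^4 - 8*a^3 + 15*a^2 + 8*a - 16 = (a - 1)*(a^3 - 7*a^2 + 8*a + 16) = (a - 4)*(a - 1)*(a^2 - 3*a - 4) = (a - 4)*(a - 1)*(a + 1)*(a - 4)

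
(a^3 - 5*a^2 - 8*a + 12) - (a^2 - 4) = a^3 - 6*a^2 - 8*a + 16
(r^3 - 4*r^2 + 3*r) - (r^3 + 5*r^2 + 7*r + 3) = -9*r^2 - 4*r - 3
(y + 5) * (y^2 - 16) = y^3 + 5*y^2 - 16*y - 80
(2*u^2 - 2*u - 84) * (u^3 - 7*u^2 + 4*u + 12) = 2*u^5 - 16*u^4 - 62*u^3 + 604*u^2 - 360*u - 1008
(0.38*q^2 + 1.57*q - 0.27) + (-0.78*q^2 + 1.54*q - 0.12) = -0.4*q^2 + 3.11*q - 0.39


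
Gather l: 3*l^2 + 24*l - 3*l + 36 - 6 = 3*l^2 + 21*l + 30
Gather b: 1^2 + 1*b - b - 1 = 0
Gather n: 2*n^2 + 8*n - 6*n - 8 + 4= 2*n^2 + 2*n - 4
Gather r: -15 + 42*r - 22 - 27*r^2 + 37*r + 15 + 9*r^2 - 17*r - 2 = -18*r^2 + 62*r - 24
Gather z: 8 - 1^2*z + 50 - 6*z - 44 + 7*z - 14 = 0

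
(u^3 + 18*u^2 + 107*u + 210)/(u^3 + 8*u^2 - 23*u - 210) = (u + 5)/(u - 5)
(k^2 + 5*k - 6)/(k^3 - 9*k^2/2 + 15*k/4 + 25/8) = 8*(k^2 + 5*k - 6)/(8*k^3 - 36*k^2 + 30*k + 25)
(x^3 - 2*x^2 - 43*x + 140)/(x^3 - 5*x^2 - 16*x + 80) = (x + 7)/(x + 4)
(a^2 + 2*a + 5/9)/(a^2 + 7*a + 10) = (a^2 + 2*a + 5/9)/(a^2 + 7*a + 10)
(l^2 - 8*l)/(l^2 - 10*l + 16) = l/(l - 2)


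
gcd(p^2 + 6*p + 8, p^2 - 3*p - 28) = p + 4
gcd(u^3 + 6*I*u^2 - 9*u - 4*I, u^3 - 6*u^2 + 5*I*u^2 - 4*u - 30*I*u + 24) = u^2 + 5*I*u - 4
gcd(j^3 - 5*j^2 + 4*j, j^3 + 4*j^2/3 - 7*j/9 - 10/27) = 1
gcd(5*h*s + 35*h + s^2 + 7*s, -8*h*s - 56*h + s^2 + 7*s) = s + 7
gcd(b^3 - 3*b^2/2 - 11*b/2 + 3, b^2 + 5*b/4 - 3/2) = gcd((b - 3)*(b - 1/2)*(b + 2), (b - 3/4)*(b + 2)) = b + 2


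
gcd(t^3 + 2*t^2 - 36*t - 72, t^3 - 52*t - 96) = t^2 + 8*t + 12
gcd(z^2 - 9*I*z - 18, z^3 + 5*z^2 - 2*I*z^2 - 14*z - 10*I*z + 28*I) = 1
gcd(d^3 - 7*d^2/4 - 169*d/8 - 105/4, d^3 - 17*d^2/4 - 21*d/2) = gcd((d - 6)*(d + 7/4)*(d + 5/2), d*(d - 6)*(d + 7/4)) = d^2 - 17*d/4 - 21/2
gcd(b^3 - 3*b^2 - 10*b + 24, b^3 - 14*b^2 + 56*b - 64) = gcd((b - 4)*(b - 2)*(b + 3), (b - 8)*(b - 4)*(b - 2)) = b^2 - 6*b + 8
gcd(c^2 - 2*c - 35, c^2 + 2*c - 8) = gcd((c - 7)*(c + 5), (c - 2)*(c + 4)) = 1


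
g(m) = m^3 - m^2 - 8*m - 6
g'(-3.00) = 25.00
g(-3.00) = -18.00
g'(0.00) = -8.00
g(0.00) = -6.00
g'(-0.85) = -4.13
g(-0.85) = -0.54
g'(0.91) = -7.34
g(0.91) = -13.35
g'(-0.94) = -3.47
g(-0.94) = -0.19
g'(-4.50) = 61.75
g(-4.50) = -81.38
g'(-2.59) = 17.30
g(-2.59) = -9.36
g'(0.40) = -8.32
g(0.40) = -9.30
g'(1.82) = -1.70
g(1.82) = -17.84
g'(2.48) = 5.49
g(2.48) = -16.74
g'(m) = 3*m^2 - 2*m - 8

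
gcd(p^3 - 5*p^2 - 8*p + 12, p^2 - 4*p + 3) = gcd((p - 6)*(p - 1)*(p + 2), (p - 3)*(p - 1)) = p - 1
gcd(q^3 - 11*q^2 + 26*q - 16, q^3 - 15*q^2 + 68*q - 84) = q - 2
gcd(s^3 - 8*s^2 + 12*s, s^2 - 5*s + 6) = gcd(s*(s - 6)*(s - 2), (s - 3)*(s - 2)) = s - 2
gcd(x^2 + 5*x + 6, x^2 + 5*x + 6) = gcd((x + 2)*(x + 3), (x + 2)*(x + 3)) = x^2 + 5*x + 6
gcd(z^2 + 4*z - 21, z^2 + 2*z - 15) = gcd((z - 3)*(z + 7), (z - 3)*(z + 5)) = z - 3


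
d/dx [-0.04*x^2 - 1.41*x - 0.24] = -0.08*x - 1.41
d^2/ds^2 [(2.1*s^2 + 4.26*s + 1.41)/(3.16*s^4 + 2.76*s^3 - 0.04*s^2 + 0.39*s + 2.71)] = (125.81856*s^8 + 620.356032*s^7 + 908.582976*s^6 + 529.342272*s^5 - 353.808288*s^4 - 954.150624*s^3 - 516.767544*s^2 - 60.638688*s + 22.575042)/(31.554496*s^12 + 82.680768*s^11 + 71.016576*s^10 + 30.614544*s^9 + 100.692528*s^8 + 150.44328*s^7 + 61.059332*s^6 + 19.50498*s^5 + 87.119088*s^4 + 60.614811*s^3 + 0.355281*s^2 + 8.592597*s + 19.902511)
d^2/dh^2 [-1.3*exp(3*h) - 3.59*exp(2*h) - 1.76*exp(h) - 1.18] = (-11.7*exp(2*h) - 14.36*exp(h) - 1.76)*exp(h)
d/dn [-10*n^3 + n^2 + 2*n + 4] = -30*n^2 + 2*n + 2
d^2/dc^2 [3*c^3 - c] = 18*c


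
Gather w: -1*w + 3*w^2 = 3*w^2 - w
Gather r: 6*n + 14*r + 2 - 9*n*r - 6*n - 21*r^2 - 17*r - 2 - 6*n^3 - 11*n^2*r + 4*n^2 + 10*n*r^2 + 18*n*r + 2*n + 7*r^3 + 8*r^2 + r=-6*n^3 + 4*n^2 + 2*n + 7*r^3 + r^2*(10*n - 13) + r*(-11*n^2 + 9*n - 2)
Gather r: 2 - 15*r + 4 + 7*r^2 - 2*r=7*r^2 - 17*r + 6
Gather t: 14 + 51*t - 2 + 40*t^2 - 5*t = 40*t^2 + 46*t + 12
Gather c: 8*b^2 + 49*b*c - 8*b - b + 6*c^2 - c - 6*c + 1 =8*b^2 - 9*b + 6*c^2 + c*(49*b - 7) + 1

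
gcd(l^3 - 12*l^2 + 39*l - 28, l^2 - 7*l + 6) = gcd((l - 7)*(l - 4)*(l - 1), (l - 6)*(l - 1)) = l - 1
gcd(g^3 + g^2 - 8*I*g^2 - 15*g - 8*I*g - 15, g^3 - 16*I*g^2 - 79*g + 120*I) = g^2 - 8*I*g - 15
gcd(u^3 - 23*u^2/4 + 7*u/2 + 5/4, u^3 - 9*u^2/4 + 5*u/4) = u - 1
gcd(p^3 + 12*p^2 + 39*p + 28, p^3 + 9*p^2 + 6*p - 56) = p^2 + 11*p + 28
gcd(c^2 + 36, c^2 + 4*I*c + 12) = c + 6*I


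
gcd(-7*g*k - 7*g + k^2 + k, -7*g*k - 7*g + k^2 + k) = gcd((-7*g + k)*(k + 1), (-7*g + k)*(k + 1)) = 7*g*k + 7*g - k^2 - k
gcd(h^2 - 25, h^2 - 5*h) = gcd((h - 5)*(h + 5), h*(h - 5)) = h - 5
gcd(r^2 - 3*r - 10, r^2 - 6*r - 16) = r + 2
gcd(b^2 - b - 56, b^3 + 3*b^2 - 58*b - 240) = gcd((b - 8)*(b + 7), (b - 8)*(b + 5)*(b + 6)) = b - 8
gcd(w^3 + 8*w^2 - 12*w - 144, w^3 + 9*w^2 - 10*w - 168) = w^2 + 2*w - 24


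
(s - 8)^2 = s^2 - 16*s + 64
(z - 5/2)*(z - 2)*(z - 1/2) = z^3 - 5*z^2 + 29*z/4 - 5/2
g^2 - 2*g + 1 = (g - 1)^2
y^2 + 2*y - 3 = (y - 1)*(y + 3)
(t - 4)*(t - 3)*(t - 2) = t^3 - 9*t^2 + 26*t - 24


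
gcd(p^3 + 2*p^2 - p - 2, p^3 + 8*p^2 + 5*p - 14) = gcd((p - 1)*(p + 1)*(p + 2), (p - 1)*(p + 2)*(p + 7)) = p^2 + p - 2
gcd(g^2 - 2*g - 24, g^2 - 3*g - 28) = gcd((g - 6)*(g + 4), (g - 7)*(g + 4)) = g + 4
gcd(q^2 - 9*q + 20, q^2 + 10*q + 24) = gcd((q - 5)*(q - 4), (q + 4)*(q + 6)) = 1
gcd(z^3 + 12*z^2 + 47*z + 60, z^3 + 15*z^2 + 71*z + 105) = z^2 + 8*z + 15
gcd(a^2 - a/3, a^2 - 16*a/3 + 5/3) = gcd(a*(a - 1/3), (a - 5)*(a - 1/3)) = a - 1/3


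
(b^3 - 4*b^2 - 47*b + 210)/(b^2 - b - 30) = (b^2 + 2*b - 35)/(b + 5)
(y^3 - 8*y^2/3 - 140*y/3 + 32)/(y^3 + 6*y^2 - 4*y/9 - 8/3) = 3*(y - 8)/(3*y + 2)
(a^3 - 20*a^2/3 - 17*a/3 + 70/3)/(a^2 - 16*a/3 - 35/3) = (3*a^2 + a - 10)/(3*a + 5)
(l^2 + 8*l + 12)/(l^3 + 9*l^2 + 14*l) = (l + 6)/(l*(l + 7))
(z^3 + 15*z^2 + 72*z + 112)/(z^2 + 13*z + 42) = (z^2 + 8*z + 16)/(z + 6)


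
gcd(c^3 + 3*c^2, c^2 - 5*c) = c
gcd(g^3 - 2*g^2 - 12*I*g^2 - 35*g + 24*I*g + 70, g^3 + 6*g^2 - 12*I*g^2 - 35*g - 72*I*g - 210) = g^2 - 12*I*g - 35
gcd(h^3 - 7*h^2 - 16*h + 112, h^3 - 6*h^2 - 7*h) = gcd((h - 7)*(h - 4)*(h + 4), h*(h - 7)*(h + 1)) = h - 7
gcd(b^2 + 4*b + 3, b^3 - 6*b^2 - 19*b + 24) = b + 3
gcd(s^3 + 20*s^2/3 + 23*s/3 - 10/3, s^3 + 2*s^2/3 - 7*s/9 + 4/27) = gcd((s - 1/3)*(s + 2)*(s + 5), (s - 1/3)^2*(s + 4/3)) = s - 1/3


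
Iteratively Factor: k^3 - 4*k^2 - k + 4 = (k - 1)*(k^2 - 3*k - 4) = (k - 1)*(k + 1)*(k - 4)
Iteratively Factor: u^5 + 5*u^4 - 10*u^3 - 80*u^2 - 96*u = (u)*(u^4 + 5*u^3 - 10*u^2 - 80*u - 96) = u*(u + 3)*(u^3 + 2*u^2 - 16*u - 32) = u*(u + 3)*(u + 4)*(u^2 - 2*u - 8) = u*(u + 2)*(u + 3)*(u + 4)*(u - 4)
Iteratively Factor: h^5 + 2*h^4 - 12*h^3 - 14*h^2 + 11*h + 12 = (h - 3)*(h^4 + 5*h^3 + 3*h^2 - 5*h - 4) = (h - 3)*(h - 1)*(h^3 + 6*h^2 + 9*h + 4) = (h - 3)*(h - 1)*(h + 1)*(h^2 + 5*h + 4) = (h - 3)*(h - 1)*(h + 1)*(h + 4)*(h + 1)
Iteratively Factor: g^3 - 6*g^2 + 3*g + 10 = (g + 1)*(g^2 - 7*g + 10) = (g - 5)*(g + 1)*(g - 2)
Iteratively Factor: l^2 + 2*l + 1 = (l + 1)*(l + 1)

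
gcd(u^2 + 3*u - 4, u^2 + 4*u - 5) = u - 1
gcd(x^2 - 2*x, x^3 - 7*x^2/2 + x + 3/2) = 1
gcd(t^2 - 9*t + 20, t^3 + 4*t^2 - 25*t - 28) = t - 4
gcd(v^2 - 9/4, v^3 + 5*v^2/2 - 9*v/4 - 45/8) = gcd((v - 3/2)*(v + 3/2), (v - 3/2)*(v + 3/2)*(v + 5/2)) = v^2 - 9/4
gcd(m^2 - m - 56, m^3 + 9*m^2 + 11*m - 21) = m + 7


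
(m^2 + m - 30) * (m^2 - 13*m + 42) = m^4 - 12*m^3 - m^2 + 432*m - 1260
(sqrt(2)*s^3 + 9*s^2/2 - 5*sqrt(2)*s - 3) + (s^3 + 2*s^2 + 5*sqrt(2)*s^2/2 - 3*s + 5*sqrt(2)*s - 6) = s^3 + sqrt(2)*s^3 + 5*sqrt(2)*s^2/2 + 13*s^2/2 - 3*s - 9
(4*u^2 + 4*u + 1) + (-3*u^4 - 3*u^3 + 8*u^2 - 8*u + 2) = -3*u^4 - 3*u^3 + 12*u^2 - 4*u + 3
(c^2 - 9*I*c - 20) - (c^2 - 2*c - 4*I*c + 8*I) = 2*c - 5*I*c - 20 - 8*I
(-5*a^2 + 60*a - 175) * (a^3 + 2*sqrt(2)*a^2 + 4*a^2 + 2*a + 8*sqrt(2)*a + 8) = -5*a^5 - 10*sqrt(2)*a^4 + 40*a^4 + 55*a^3 + 80*sqrt(2)*a^3 - 620*a^2 + 130*sqrt(2)*a^2 - 1400*sqrt(2)*a + 130*a - 1400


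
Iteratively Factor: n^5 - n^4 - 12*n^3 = (n + 3)*(n^4 - 4*n^3) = (n - 4)*(n + 3)*(n^3) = n*(n - 4)*(n + 3)*(n^2) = n^2*(n - 4)*(n + 3)*(n)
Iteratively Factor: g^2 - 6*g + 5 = (g - 1)*(g - 5)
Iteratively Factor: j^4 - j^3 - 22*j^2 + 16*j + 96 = (j + 2)*(j^3 - 3*j^2 - 16*j + 48) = (j + 2)*(j + 4)*(j^2 - 7*j + 12) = (j - 3)*(j + 2)*(j + 4)*(j - 4)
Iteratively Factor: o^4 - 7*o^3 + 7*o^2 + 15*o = (o)*(o^3 - 7*o^2 + 7*o + 15) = o*(o - 5)*(o^2 - 2*o - 3) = o*(o - 5)*(o + 1)*(o - 3)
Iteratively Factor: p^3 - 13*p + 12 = (p - 3)*(p^2 + 3*p - 4) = (p - 3)*(p - 1)*(p + 4)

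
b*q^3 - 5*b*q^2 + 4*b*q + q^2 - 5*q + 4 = (q - 4)*(q - 1)*(b*q + 1)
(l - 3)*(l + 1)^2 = l^3 - l^2 - 5*l - 3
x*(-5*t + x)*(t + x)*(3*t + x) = -15*t^3*x - 17*t^2*x^2 - t*x^3 + x^4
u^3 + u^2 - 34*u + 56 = (u - 4)*(u - 2)*(u + 7)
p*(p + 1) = p^2 + p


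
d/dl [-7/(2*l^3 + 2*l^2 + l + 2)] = 7*(6*l^2 + 4*l + 1)/(2*l^3 + 2*l^2 + l + 2)^2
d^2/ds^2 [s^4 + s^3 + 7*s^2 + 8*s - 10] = 12*s^2 + 6*s + 14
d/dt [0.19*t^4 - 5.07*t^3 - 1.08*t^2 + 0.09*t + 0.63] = 0.76*t^3 - 15.21*t^2 - 2.16*t + 0.09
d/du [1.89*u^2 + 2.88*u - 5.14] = 3.78*u + 2.88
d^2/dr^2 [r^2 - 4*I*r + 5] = 2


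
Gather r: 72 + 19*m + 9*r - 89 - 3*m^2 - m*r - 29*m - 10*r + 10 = -3*m^2 - 10*m + r*(-m - 1) - 7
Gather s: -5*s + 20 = 20 - 5*s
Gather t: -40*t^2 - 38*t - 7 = -40*t^2 - 38*t - 7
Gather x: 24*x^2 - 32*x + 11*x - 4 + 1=24*x^2 - 21*x - 3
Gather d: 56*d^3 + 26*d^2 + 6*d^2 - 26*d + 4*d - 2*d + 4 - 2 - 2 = 56*d^3 + 32*d^2 - 24*d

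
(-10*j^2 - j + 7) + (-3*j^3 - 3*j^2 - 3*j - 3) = -3*j^3 - 13*j^2 - 4*j + 4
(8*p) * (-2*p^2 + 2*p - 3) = -16*p^3 + 16*p^2 - 24*p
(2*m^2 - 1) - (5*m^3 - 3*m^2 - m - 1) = -5*m^3 + 5*m^2 + m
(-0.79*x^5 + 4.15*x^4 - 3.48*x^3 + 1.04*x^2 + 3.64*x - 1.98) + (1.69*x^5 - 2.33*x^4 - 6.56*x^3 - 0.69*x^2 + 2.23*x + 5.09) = 0.9*x^5 + 1.82*x^4 - 10.04*x^3 + 0.35*x^2 + 5.87*x + 3.11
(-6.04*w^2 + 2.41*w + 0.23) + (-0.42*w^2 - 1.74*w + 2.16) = -6.46*w^2 + 0.67*w + 2.39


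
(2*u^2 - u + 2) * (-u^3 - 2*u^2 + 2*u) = -2*u^5 - 3*u^4 + 4*u^3 - 6*u^2 + 4*u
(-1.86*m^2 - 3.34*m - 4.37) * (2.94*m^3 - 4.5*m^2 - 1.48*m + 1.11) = -5.4684*m^5 - 1.4496*m^4 + 4.935*m^3 + 22.5436*m^2 + 2.7602*m - 4.8507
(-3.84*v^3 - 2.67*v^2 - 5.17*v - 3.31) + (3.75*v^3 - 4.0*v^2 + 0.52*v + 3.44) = -0.0899999999999999*v^3 - 6.67*v^2 - 4.65*v + 0.13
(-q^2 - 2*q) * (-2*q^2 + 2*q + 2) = 2*q^4 + 2*q^3 - 6*q^2 - 4*q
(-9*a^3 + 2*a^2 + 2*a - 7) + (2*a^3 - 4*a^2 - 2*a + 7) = -7*a^3 - 2*a^2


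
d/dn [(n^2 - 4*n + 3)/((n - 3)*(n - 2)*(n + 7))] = (-n^2 + 2*n - 9)/(n^4 + 10*n^3 - 3*n^2 - 140*n + 196)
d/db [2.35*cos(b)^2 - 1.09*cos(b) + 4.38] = (1.09 - 4.7*cos(b))*sin(b)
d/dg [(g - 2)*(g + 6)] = 2*g + 4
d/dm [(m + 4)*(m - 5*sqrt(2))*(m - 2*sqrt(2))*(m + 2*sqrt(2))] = 4*m^3 - 15*sqrt(2)*m^2 + 12*m^2 - 40*sqrt(2)*m - 16*m - 32 + 40*sqrt(2)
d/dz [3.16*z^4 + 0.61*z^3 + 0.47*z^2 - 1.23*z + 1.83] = 12.64*z^3 + 1.83*z^2 + 0.94*z - 1.23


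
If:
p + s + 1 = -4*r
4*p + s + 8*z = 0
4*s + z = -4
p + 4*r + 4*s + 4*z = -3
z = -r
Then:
No Solution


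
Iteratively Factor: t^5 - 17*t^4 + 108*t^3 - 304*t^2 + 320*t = (t)*(t^4 - 17*t^3 + 108*t^2 - 304*t + 320) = t*(t - 5)*(t^3 - 12*t^2 + 48*t - 64) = t*(t - 5)*(t - 4)*(t^2 - 8*t + 16) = t*(t - 5)*(t - 4)^2*(t - 4)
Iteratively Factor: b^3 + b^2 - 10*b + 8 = (b - 1)*(b^2 + 2*b - 8) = (b - 1)*(b + 4)*(b - 2)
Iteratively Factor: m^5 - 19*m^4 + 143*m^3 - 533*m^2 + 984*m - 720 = (m - 3)*(m^4 - 16*m^3 + 95*m^2 - 248*m + 240) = (m - 5)*(m - 3)*(m^3 - 11*m^2 + 40*m - 48) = (m - 5)*(m - 4)*(m - 3)*(m^2 - 7*m + 12) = (m - 5)*(m - 4)^2*(m - 3)*(m - 3)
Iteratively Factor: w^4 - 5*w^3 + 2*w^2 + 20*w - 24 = (w - 2)*(w^3 - 3*w^2 - 4*w + 12) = (w - 2)*(w + 2)*(w^2 - 5*w + 6) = (w - 2)^2*(w + 2)*(w - 3)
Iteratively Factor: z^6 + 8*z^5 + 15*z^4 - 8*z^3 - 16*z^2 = (z + 1)*(z^5 + 7*z^4 + 8*z^3 - 16*z^2) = z*(z + 1)*(z^4 + 7*z^3 + 8*z^2 - 16*z) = z*(z + 1)*(z + 4)*(z^3 + 3*z^2 - 4*z) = z*(z + 1)*(z + 4)^2*(z^2 - z) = z^2*(z + 1)*(z + 4)^2*(z - 1)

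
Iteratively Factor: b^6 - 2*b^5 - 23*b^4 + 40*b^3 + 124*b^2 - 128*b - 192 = (b + 2)*(b^5 - 4*b^4 - 15*b^3 + 70*b^2 - 16*b - 96) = (b - 2)*(b + 2)*(b^4 - 2*b^3 - 19*b^2 + 32*b + 48) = (b - 3)*(b - 2)*(b + 2)*(b^3 + b^2 - 16*b - 16) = (b - 3)*(b - 2)*(b + 1)*(b + 2)*(b^2 - 16) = (b - 3)*(b - 2)*(b + 1)*(b + 2)*(b + 4)*(b - 4)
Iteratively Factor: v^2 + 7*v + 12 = (v + 3)*(v + 4)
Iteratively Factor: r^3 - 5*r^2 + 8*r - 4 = (r - 2)*(r^2 - 3*r + 2) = (r - 2)^2*(r - 1)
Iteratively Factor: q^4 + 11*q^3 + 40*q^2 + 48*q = (q)*(q^3 + 11*q^2 + 40*q + 48) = q*(q + 4)*(q^2 + 7*q + 12) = q*(q + 4)^2*(q + 3)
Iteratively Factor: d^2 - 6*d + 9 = (d - 3)*(d - 3)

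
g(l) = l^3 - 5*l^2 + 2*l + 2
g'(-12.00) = 554.00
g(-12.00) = -2470.00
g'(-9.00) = 335.00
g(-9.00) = -1150.00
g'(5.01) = 27.20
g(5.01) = 12.27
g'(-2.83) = 54.33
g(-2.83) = -66.37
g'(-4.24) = 98.33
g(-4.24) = -172.59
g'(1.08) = -5.30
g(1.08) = -0.41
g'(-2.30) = 40.87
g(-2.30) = -41.22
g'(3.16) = 0.36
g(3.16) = -10.05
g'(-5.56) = 150.34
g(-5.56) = -335.57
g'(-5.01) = 127.40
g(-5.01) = -259.27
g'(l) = 3*l^2 - 10*l + 2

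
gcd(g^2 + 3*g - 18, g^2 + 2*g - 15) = g - 3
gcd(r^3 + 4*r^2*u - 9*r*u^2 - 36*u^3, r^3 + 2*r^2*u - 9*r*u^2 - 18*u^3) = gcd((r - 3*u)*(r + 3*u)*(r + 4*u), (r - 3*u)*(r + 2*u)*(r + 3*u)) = r^2 - 9*u^2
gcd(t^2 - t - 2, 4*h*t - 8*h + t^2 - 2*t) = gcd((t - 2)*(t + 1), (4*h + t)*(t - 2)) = t - 2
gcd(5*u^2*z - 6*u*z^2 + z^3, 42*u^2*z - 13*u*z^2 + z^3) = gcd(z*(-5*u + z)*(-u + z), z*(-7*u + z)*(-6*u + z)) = z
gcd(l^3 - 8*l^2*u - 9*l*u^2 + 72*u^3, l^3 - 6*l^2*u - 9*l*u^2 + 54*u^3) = -l^2 + 9*u^2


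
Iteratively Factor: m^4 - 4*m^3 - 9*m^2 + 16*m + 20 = (m + 1)*(m^3 - 5*m^2 - 4*m + 20) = (m - 2)*(m + 1)*(m^2 - 3*m - 10) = (m - 5)*(m - 2)*(m + 1)*(m + 2)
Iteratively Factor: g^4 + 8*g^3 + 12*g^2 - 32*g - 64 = (g - 2)*(g^3 + 10*g^2 + 32*g + 32) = (g - 2)*(g + 4)*(g^2 + 6*g + 8) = (g - 2)*(g + 2)*(g + 4)*(g + 4)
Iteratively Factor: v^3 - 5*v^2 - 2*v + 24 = (v - 4)*(v^2 - v - 6) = (v - 4)*(v + 2)*(v - 3)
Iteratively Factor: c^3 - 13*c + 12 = (c - 3)*(c^2 + 3*c - 4) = (c - 3)*(c + 4)*(c - 1)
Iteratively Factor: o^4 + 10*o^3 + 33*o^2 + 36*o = (o + 3)*(o^3 + 7*o^2 + 12*o) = (o + 3)*(o + 4)*(o^2 + 3*o) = o*(o + 3)*(o + 4)*(o + 3)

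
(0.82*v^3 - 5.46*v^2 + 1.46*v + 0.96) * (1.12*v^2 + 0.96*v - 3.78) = 0.9184*v^5 - 5.328*v^4 - 6.706*v^3 + 23.1156*v^2 - 4.5972*v - 3.6288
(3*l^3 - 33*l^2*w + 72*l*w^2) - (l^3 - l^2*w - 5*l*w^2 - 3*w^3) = 2*l^3 - 32*l^2*w + 77*l*w^2 + 3*w^3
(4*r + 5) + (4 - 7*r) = 9 - 3*r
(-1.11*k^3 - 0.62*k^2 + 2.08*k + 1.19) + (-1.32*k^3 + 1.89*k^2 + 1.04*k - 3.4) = -2.43*k^3 + 1.27*k^2 + 3.12*k - 2.21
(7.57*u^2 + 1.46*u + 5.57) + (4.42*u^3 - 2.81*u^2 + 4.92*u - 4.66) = 4.42*u^3 + 4.76*u^2 + 6.38*u + 0.91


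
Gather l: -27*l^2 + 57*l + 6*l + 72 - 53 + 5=-27*l^2 + 63*l + 24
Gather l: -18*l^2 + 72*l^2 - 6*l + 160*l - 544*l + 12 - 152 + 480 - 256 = 54*l^2 - 390*l + 84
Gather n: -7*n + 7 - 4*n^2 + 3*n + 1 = -4*n^2 - 4*n + 8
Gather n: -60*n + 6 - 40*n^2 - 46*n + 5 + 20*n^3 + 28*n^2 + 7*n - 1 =20*n^3 - 12*n^2 - 99*n + 10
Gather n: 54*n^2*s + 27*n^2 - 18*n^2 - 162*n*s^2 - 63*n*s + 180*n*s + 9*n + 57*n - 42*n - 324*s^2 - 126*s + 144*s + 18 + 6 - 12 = n^2*(54*s + 9) + n*(-162*s^2 + 117*s + 24) - 324*s^2 + 18*s + 12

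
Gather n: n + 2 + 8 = n + 10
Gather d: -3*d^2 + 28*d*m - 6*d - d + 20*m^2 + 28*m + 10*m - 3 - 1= -3*d^2 + d*(28*m - 7) + 20*m^2 + 38*m - 4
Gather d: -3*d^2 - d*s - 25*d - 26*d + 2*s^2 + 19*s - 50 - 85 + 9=-3*d^2 + d*(-s - 51) + 2*s^2 + 19*s - 126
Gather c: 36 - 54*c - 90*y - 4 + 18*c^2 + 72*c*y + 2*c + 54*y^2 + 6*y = 18*c^2 + c*(72*y - 52) + 54*y^2 - 84*y + 32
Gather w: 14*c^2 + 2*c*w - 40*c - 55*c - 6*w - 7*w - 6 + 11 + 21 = 14*c^2 - 95*c + w*(2*c - 13) + 26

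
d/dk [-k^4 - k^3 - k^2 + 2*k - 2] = -4*k^3 - 3*k^2 - 2*k + 2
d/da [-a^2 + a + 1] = 1 - 2*a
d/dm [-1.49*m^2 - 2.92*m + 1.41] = -2.98*m - 2.92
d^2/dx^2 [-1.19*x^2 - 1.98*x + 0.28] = -2.38000000000000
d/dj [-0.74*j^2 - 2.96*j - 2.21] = -1.48*j - 2.96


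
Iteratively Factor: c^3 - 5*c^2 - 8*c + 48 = (c - 4)*(c^2 - c - 12) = (c - 4)*(c + 3)*(c - 4)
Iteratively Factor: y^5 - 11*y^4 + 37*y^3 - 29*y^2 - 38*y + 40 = (y - 2)*(y^4 - 9*y^3 + 19*y^2 + 9*y - 20) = (y - 2)*(y - 1)*(y^3 - 8*y^2 + 11*y + 20) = (y - 5)*(y - 2)*(y - 1)*(y^2 - 3*y - 4) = (y - 5)*(y - 4)*(y - 2)*(y - 1)*(y + 1)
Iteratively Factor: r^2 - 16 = (r + 4)*(r - 4)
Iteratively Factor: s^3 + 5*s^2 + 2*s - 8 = (s - 1)*(s^2 + 6*s + 8) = (s - 1)*(s + 4)*(s + 2)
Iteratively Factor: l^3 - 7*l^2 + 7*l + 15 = (l + 1)*(l^2 - 8*l + 15) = (l - 5)*(l + 1)*(l - 3)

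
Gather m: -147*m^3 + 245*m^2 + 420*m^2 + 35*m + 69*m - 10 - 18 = -147*m^3 + 665*m^2 + 104*m - 28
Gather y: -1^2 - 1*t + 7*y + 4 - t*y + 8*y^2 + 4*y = -t + 8*y^2 + y*(11 - t) + 3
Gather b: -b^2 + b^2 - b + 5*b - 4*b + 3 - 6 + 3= 0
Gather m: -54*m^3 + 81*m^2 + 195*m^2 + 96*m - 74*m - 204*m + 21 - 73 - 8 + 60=-54*m^3 + 276*m^2 - 182*m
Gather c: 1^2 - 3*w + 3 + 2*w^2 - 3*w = 2*w^2 - 6*w + 4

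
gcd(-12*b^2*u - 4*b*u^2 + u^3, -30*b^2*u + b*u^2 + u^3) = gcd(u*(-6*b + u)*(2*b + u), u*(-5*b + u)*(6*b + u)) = u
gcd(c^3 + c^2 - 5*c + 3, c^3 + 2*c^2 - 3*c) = c^2 + 2*c - 3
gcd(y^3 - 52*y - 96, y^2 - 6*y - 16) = y^2 - 6*y - 16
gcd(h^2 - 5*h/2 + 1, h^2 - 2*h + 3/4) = h - 1/2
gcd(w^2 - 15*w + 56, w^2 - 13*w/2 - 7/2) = w - 7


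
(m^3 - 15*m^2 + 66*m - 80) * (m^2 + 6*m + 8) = m^5 - 9*m^4 - 16*m^3 + 196*m^2 + 48*m - 640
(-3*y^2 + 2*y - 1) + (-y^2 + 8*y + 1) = -4*y^2 + 10*y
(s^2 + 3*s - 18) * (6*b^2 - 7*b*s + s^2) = 6*b^2*s^2 + 18*b^2*s - 108*b^2 - 7*b*s^3 - 21*b*s^2 + 126*b*s + s^4 + 3*s^3 - 18*s^2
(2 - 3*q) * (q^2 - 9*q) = -3*q^3 + 29*q^2 - 18*q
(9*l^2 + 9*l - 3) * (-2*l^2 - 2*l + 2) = -18*l^4 - 36*l^3 + 6*l^2 + 24*l - 6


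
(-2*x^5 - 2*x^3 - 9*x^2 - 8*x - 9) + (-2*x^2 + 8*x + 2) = -2*x^5 - 2*x^3 - 11*x^2 - 7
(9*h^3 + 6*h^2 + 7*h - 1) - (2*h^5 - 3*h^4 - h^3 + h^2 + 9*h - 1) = -2*h^5 + 3*h^4 + 10*h^3 + 5*h^2 - 2*h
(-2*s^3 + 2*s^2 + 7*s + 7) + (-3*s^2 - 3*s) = -2*s^3 - s^2 + 4*s + 7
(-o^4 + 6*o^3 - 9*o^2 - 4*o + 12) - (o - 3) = -o^4 + 6*o^3 - 9*o^2 - 5*o + 15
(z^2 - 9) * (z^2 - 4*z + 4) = z^4 - 4*z^3 - 5*z^2 + 36*z - 36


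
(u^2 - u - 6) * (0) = 0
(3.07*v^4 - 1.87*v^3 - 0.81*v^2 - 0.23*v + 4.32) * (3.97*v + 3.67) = 12.1879*v^5 + 3.843*v^4 - 10.0786*v^3 - 3.8858*v^2 + 16.3063*v + 15.8544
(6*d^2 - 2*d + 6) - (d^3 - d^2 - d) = -d^3 + 7*d^2 - d + 6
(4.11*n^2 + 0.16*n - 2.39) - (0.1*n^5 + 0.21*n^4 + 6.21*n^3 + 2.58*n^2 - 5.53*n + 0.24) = -0.1*n^5 - 0.21*n^4 - 6.21*n^3 + 1.53*n^2 + 5.69*n - 2.63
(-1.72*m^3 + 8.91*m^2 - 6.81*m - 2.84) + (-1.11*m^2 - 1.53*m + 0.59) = -1.72*m^3 + 7.8*m^2 - 8.34*m - 2.25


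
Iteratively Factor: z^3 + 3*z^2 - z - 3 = (z + 3)*(z^2 - 1) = (z - 1)*(z + 3)*(z + 1)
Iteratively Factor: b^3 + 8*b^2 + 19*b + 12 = (b + 3)*(b^2 + 5*b + 4) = (b + 3)*(b + 4)*(b + 1)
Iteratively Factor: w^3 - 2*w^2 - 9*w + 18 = (w - 2)*(w^2 - 9) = (w - 3)*(w - 2)*(w + 3)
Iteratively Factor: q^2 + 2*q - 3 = (q - 1)*(q + 3)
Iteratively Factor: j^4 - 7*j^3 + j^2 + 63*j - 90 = (j + 3)*(j^3 - 10*j^2 + 31*j - 30) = (j - 5)*(j + 3)*(j^2 - 5*j + 6) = (j - 5)*(j - 3)*(j + 3)*(j - 2)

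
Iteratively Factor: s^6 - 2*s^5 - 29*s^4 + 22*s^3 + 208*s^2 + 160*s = (s)*(s^5 - 2*s^4 - 29*s^3 + 22*s^2 + 208*s + 160) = s*(s + 4)*(s^4 - 6*s^3 - 5*s^2 + 42*s + 40) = s*(s - 4)*(s + 4)*(s^3 - 2*s^2 - 13*s - 10) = s*(s - 5)*(s - 4)*(s + 4)*(s^2 + 3*s + 2) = s*(s - 5)*(s - 4)*(s + 1)*(s + 4)*(s + 2)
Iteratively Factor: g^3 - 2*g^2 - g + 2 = (g - 1)*(g^2 - g - 2) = (g - 1)*(g + 1)*(g - 2)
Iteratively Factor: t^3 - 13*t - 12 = (t - 4)*(t^2 + 4*t + 3) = (t - 4)*(t + 3)*(t + 1)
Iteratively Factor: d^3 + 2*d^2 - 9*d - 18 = (d - 3)*(d^2 + 5*d + 6) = (d - 3)*(d + 2)*(d + 3)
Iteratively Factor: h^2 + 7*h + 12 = (h + 3)*(h + 4)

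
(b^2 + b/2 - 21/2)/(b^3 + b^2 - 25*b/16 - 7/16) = 8*(2*b^2 + b - 21)/(16*b^3 + 16*b^2 - 25*b - 7)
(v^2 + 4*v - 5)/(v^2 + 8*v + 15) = (v - 1)/(v + 3)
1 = 1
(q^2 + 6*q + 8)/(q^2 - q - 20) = (q + 2)/(q - 5)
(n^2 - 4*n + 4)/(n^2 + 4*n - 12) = (n - 2)/(n + 6)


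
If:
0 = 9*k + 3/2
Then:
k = -1/6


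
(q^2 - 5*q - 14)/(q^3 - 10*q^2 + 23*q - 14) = (q + 2)/(q^2 - 3*q + 2)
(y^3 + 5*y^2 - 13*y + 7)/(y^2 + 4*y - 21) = (y^2 - 2*y + 1)/(y - 3)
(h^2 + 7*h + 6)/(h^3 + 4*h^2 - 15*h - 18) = 1/(h - 3)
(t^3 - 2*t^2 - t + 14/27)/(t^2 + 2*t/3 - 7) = (t^2 + t/3 - 2/9)/(t + 3)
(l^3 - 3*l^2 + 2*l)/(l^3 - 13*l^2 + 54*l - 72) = l*(l^2 - 3*l + 2)/(l^3 - 13*l^2 + 54*l - 72)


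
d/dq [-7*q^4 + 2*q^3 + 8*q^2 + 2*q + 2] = -28*q^3 + 6*q^2 + 16*q + 2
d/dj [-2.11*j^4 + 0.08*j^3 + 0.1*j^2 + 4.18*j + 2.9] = -8.44*j^3 + 0.24*j^2 + 0.2*j + 4.18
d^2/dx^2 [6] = 0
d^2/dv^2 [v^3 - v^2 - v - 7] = 6*v - 2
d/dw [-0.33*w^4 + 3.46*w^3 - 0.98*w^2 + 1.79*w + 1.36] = -1.32*w^3 + 10.38*w^2 - 1.96*w + 1.79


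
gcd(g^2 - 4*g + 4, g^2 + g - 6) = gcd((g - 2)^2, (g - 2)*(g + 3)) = g - 2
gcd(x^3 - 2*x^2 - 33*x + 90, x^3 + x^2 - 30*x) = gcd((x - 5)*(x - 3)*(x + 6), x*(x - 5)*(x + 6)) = x^2 + x - 30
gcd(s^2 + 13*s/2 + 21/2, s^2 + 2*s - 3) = s + 3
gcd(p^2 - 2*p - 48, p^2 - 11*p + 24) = p - 8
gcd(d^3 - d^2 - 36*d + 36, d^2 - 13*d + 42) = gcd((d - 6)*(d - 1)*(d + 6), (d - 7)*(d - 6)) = d - 6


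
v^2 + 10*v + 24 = (v + 4)*(v + 6)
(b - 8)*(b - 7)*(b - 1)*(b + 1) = b^4 - 15*b^3 + 55*b^2 + 15*b - 56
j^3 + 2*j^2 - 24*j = j*(j - 4)*(j + 6)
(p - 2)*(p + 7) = p^2 + 5*p - 14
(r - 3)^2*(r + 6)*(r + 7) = r^4 + 7*r^3 - 27*r^2 - 135*r + 378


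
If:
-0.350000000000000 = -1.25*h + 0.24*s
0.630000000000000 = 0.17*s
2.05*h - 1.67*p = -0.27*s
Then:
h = 0.99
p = 1.82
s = 3.71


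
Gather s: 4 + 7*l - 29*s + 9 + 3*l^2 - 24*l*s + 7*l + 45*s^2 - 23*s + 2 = 3*l^2 + 14*l + 45*s^2 + s*(-24*l - 52) + 15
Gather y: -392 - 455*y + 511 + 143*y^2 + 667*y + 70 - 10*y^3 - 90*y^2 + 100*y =-10*y^3 + 53*y^2 + 312*y + 189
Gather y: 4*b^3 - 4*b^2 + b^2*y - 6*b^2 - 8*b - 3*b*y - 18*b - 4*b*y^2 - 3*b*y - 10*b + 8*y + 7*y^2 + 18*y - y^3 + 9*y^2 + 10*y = 4*b^3 - 10*b^2 - 36*b - y^3 + y^2*(16 - 4*b) + y*(b^2 - 6*b + 36)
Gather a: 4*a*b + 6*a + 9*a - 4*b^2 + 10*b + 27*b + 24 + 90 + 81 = a*(4*b + 15) - 4*b^2 + 37*b + 195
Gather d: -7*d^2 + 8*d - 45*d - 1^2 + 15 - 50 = -7*d^2 - 37*d - 36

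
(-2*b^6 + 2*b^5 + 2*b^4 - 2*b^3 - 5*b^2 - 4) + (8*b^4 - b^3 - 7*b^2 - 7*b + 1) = -2*b^6 + 2*b^5 + 10*b^4 - 3*b^3 - 12*b^2 - 7*b - 3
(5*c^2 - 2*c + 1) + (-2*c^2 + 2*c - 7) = 3*c^2 - 6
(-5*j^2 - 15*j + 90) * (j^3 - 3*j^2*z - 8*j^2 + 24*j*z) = -5*j^5 + 15*j^4*z + 25*j^4 - 75*j^3*z + 210*j^3 - 630*j^2*z - 720*j^2 + 2160*j*z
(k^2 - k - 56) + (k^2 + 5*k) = 2*k^2 + 4*k - 56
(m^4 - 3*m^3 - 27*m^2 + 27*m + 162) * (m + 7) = m^5 + 4*m^4 - 48*m^3 - 162*m^2 + 351*m + 1134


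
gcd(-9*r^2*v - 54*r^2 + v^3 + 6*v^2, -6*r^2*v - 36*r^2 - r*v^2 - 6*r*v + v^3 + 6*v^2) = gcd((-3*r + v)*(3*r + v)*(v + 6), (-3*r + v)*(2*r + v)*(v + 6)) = 3*r*v + 18*r - v^2 - 6*v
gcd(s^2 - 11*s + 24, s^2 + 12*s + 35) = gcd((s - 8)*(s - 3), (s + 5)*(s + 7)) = 1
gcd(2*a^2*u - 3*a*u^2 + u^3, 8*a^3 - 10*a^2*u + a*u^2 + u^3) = 2*a^2 - 3*a*u + u^2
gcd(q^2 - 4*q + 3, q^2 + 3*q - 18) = q - 3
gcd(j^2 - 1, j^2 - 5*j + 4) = j - 1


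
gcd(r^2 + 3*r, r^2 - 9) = r + 3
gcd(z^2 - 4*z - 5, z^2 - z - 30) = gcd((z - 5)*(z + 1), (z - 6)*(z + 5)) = 1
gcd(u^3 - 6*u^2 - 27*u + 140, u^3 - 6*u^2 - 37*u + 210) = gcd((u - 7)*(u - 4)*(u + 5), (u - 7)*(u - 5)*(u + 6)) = u - 7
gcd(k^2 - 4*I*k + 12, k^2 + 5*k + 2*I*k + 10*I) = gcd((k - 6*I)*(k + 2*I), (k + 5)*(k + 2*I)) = k + 2*I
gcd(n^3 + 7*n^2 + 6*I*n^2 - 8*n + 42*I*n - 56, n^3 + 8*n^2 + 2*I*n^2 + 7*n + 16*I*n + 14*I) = n^2 + n*(7 + 2*I) + 14*I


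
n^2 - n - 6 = (n - 3)*(n + 2)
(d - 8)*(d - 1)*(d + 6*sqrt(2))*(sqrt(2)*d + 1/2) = sqrt(2)*d^4 - 9*sqrt(2)*d^3 + 25*d^3/2 - 225*d^2/2 + 11*sqrt(2)*d^2 - 27*sqrt(2)*d + 100*d + 24*sqrt(2)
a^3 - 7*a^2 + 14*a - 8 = (a - 4)*(a - 2)*(a - 1)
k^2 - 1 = (k - 1)*(k + 1)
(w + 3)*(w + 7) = w^2 + 10*w + 21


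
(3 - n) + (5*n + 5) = 4*n + 8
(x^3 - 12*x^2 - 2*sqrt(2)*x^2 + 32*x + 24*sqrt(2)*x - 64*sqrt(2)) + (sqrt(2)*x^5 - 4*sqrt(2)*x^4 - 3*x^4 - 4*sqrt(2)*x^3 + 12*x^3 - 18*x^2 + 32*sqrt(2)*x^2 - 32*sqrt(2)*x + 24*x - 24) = sqrt(2)*x^5 - 4*sqrt(2)*x^4 - 3*x^4 - 4*sqrt(2)*x^3 + 13*x^3 - 30*x^2 + 30*sqrt(2)*x^2 - 8*sqrt(2)*x + 56*x - 64*sqrt(2) - 24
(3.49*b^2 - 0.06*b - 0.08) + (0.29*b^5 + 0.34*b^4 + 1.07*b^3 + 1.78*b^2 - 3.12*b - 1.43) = 0.29*b^5 + 0.34*b^4 + 1.07*b^3 + 5.27*b^2 - 3.18*b - 1.51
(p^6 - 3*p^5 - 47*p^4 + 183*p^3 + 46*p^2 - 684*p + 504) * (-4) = -4*p^6 + 12*p^5 + 188*p^4 - 732*p^3 - 184*p^2 + 2736*p - 2016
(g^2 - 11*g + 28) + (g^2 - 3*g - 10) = 2*g^2 - 14*g + 18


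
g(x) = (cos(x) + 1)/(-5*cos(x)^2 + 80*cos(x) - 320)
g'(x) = (-10*sin(x)*cos(x) + 80*sin(x))*(cos(x) + 1)/(-5*cos(x)^2 + 80*cos(x) - 320)^2 - sin(x)/(-5*cos(x)^2 + 80*cos(x) - 320) = -(cos(x) + 10)*sin(x)/(5*(cos(x) - 8)^3)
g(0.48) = -0.01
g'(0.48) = 0.00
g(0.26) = -0.01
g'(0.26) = 0.00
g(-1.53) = -0.00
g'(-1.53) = -0.00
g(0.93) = -0.01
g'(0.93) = 0.00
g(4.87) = -0.00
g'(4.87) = -0.00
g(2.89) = -0.00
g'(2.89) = 0.00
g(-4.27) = -0.00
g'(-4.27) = 0.00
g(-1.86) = -0.00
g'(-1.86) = -0.00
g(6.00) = -0.00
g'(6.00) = 0.00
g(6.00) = -0.00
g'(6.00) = 0.00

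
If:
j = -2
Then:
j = -2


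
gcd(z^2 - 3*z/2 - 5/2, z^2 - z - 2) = z + 1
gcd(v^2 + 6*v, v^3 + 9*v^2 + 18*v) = v^2 + 6*v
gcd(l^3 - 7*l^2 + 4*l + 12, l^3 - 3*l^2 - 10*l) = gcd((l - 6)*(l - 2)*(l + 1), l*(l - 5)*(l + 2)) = 1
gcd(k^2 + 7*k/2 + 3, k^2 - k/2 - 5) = k + 2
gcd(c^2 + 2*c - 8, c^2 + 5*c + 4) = c + 4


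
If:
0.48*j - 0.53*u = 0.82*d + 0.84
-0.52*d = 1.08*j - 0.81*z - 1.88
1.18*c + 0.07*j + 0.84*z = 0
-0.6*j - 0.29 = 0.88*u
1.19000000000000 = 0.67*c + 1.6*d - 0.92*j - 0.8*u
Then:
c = -2.61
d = 2.40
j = 3.13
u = -2.47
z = 3.40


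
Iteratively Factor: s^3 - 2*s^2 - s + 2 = (s + 1)*(s^2 - 3*s + 2) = (s - 1)*(s + 1)*(s - 2)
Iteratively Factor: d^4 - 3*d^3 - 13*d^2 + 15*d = (d - 5)*(d^3 + 2*d^2 - 3*d) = d*(d - 5)*(d^2 + 2*d - 3) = d*(d - 5)*(d - 1)*(d + 3)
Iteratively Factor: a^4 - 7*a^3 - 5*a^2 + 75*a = (a - 5)*(a^3 - 2*a^2 - 15*a) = (a - 5)^2*(a^2 + 3*a) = a*(a - 5)^2*(a + 3)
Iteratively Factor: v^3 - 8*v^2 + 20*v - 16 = (v - 2)*(v^2 - 6*v + 8) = (v - 2)^2*(v - 4)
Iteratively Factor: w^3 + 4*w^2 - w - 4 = (w - 1)*(w^2 + 5*w + 4) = (w - 1)*(w + 1)*(w + 4)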